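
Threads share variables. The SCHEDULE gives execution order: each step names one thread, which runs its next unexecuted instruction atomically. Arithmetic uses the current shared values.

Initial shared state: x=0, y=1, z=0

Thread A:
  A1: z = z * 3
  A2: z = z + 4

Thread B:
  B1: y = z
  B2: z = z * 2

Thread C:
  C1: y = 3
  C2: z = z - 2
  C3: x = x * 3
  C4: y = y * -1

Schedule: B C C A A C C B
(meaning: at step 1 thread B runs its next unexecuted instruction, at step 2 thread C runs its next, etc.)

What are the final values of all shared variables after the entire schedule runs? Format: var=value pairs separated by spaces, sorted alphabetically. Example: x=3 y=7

Step 1: thread B executes B1 (y = z). Shared: x=0 y=0 z=0. PCs: A@0 B@1 C@0
Step 2: thread C executes C1 (y = 3). Shared: x=0 y=3 z=0. PCs: A@0 B@1 C@1
Step 3: thread C executes C2 (z = z - 2). Shared: x=0 y=3 z=-2. PCs: A@0 B@1 C@2
Step 4: thread A executes A1 (z = z * 3). Shared: x=0 y=3 z=-6. PCs: A@1 B@1 C@2
Step 5: thread A executes A2 (z = z + 4). Shared: x=0 y=3 z=-2. PCs: A@2 B@1 C@2
Step 6: thread C executes C3 (x = x * 3). Shared: x=0 y=3 z=-2. PCs: A@2 B@1 C@3
Step 7: thread C executes C4 (y = y * -1). Shared: x=0 y=-3 z=-2. PCs: A@2 B@1 C@4
Step 8: thread B executes B2 (z = z * 2). Shared: x=0 y=-3 z=-4. PCs: A@2 B@2 C@4

Answer: x=0 y=-3 z=-4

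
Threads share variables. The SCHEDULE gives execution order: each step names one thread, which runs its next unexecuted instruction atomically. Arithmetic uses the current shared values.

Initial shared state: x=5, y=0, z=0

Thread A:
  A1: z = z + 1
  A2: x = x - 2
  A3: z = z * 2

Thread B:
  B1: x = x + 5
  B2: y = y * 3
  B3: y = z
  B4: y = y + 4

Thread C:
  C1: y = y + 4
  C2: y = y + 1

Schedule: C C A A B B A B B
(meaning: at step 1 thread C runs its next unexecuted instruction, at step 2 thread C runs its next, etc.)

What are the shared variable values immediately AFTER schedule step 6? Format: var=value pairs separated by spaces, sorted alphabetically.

Answer: x=8 y=15 z=1

Derivation:
Step 1: thread C executes C1 (y = y + 4). Shared: x=5 y=4 z=0. PCs: A@0 B@0 C@1
Step 2: thread C executes C2 (y = y + 1). Shared: x=5 y=5 z=0. PCs: A@0 B@0 C@2
Step 3: thread A executes A1 (z = z + 1). Shared: x=5 y=5 z=1. PCs: A@1 B@0 C@2
Step 4: thread A executes A2 (x = x - 2). Shared: x=3 y=5 z=1. PCs: A@2 B@0 C@2
Step 5: thread B executes B1 (x = x + 5). Shared: x=8 y=5 z=1. PCs: A@2 B@1 C@2
Step 6: thread B executes B2 (y = y * 3). Shared: x=8 y=15 z=1. PCs: A@2 B@2 C@2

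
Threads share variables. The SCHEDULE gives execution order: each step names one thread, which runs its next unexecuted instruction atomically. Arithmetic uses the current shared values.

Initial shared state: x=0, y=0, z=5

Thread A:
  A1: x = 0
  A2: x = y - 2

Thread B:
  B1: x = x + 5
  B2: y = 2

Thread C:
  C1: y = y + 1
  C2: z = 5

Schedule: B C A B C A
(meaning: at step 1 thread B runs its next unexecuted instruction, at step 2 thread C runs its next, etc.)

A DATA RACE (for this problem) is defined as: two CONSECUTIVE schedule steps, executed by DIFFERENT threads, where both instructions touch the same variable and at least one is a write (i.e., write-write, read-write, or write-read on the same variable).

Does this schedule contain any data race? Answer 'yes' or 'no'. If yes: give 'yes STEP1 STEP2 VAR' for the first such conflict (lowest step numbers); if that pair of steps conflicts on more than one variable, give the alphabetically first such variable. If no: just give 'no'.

Steps 1,2: B(r=x,w=x) vs C(r=y,w=y). No conflict.
Steps 2,3: C(r=y,w=y) vs A(r=-,w=x). No conflict.
Steps 3,4: A(r=-,w=x) vs B(r=-,w=y). No conflict.
Steps 4,5: B(r=-,w=y) vs C(r=-,w=z). No conflict.
Steps 5,6: C(r=-,w=z) vs A(r=y,w=x). No conflict.

Answer: no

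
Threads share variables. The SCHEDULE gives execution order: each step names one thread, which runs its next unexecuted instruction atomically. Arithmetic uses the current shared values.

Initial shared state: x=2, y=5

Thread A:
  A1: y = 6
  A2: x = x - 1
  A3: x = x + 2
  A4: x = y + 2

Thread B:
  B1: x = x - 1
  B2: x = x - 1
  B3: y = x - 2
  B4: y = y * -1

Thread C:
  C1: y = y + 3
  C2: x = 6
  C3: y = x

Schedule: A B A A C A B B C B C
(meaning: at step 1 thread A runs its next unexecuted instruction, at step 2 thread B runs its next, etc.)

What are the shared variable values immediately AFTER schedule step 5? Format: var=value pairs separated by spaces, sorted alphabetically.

Step 1: thread A executes A1 (y = 6). Shared: x=2 y=6. PCs: A@1 B@0 C@0
Step 2: thread B executes B1 (x = x - 1). Shared: x=1 y=6. PCs: A@1 B@1 C@0
Step 3: thread A executes A2 (x = x - 1). Shared: x=0 y=6. PCs: A@2 B@1 C@0
Step 4: thread A executes A3 (x = x + 2). Shared: x=2 y=6. PCs: A@3 B@1 C@0
Step 5: thread C executes C1 (y = y + 3). Shared: x=2 y=9. PCs: A@3 B@1 C@1

Answer: x=2 y=9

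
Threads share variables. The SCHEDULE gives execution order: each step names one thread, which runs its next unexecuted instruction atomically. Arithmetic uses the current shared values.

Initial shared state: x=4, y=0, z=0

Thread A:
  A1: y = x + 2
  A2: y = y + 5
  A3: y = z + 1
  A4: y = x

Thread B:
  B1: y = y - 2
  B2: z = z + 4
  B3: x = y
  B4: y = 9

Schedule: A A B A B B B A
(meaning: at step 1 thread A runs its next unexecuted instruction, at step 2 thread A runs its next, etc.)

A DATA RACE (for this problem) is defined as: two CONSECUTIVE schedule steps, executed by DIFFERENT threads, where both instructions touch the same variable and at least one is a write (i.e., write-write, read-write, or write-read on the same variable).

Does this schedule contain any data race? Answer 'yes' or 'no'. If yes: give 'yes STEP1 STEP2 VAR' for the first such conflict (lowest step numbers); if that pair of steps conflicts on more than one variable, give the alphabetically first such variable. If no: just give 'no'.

Steps 1,2: same thread (A). No race.
Steps 2,3: A(y = y + 5) vs B(y = y - 2). RACE on y (W-W).
Steps 3,4: B(y = y - 2) vs A(y = z + 1). RACE on y (W-W).
Steps 4,5: A(y = z + 1) vs B(z = z + 4). RACE on z (R-W).
Steps 5,6: same thread (B). No race.
Steps 6,7: same thread (B). No race.
Steps 7,8: B(y = 9) vs A(y = x). RACE on y (W-W).
First conflict at steps 2,3.

Answer: yes 2 3 y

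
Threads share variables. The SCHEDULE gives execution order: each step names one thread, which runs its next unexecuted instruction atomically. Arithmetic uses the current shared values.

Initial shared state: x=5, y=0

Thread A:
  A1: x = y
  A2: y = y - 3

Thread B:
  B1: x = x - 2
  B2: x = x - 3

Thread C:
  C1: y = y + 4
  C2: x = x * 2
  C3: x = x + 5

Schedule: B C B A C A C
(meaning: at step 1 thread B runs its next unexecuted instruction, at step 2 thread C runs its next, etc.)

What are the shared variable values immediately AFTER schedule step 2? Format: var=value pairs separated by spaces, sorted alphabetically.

Step 1: thread B executes B1 (x = x - 2). Shared: x=3 y=0. PCs: A@0 B@1 C@0
Step 2: thread C executes C1 (y = y + 4). Shared: x=3 y=4. PCs: A@0 B@1 C@1

Answer: x=3 y=4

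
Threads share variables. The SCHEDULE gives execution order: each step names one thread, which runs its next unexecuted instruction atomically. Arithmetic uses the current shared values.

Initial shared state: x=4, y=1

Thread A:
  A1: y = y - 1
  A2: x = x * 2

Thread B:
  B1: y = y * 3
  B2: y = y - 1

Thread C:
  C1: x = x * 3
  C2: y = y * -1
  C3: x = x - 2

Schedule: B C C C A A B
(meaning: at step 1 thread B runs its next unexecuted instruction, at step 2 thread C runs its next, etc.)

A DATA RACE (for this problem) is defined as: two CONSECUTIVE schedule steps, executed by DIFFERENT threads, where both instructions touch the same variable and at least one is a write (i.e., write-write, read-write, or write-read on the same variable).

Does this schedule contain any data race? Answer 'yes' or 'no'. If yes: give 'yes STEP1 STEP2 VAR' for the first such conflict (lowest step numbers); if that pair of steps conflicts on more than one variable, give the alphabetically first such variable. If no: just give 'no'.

Answer: no

Derivation:
Steps 1,2: B(r=y,w=y) vs C(r=x,w=x). No conflict.
Steps 2,3: same thread (C). No race.
Steps 3,4: same thread (C). No race.
Steps 4,5: C(r=x,w=x) vs A(r=y,w=y). No conflict.
Steps 5,6: same thread (A). No race.
Steps 6,7: A(r=x,w=x) vs B(r=y,w=y). No conflict.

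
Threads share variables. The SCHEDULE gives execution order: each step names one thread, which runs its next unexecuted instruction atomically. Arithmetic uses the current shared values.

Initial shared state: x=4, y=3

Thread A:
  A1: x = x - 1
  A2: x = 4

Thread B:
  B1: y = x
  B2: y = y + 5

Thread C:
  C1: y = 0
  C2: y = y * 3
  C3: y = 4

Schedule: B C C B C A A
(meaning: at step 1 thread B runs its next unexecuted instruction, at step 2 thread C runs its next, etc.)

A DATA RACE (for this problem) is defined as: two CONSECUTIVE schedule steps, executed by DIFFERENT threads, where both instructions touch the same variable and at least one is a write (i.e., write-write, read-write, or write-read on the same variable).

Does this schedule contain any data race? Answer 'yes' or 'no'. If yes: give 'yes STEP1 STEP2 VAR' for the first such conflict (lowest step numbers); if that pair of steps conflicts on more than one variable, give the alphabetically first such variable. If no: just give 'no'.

Steps 1,2: B(y = x) vs C(y = 0). RACE on y (W-W).
Steps 2,3: same thread (C). No race.
Steps 3,4: C(y = y * 3) vs B(y = y + 5). RACE on y (W-W).
Steps 4,5: B(y = y + 5) vs C(y = 4). RACE on y (W-W).
Steps 5,6: C(r=-,w=y) vs A(r=x,w=x). No conflict.
Steps 6,7: same thread (A). No race.
First conflict at steps 1,2.

Answer: yes 1 2 y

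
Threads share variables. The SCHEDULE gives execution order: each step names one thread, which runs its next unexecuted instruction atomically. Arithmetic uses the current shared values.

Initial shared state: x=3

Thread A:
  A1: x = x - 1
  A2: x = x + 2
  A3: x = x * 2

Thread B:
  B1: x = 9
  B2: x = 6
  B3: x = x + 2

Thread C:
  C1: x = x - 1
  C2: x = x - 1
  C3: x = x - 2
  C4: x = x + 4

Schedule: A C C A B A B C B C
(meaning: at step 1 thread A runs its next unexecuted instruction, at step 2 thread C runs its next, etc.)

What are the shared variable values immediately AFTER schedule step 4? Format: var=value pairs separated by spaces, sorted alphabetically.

Answer: x=2

Derivation:
Step 1: thread A executes A1 (x = x - 1). Shared: x=2. PCs: A@1 B@0 C@0
Step 2: thread C executes C1 (x = x - 1). Shared: x=1. PCs: A@1 B@0 C@1
Step 3: thread C executes C2 (x = x - 1). Shared: x=0. PCs: A@1 B@0 C@2
Step 4: thread A executes A2 (x = x + 2). Shared: x=2. PCs: A@2 B@0 C@2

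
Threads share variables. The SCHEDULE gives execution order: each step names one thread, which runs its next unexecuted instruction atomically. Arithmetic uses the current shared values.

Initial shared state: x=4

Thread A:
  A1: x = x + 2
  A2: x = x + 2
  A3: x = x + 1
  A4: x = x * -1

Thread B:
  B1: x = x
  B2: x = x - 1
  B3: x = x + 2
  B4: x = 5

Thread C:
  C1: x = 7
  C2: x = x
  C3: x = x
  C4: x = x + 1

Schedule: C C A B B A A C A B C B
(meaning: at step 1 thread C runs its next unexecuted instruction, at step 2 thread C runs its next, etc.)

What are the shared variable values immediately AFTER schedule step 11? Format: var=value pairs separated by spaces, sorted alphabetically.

Step 1: thread C executes C1 (x = 7). Shared: x=7. PCs: A@0 B@0 C@1
Step 2: thread C executes C2 (x = x). Shared: x=7. PCs: A@0 B@0 C@2
Step 3: thread A executes A1 (x = x + 2). Shared: x=9. PCs: A@1 B@0 C@2
Step 4: thread B executes B1 (x = x). Shared: x=9. PCs: A@1 B@1 C@2
Step 5: thread B executes B2 (x = x - 1). Shared: x=8. PCs: A@1 B@2 C@2
Step 6: thread A executes A2 (x = x + 2). Shared: x=10. PCs: A@2 B@2 C@2
Step 7: thread A executes A3 (x = x + 1). Shared: x=11. PCs: A@3 B@2 C@2
Step 8: thread C executes C3 (x = x). Shared: x=11. PCs: A@3 B@2 C@3
Step 9: thread A executes A4 (x = x * -1). Shared: x=-11. PCs: A@4 B@2 C@3
Step 10: thread B executes B3 (x = x + 2). Shared: x=-9. PCs: A@4 B@3 C@3
Step 11: thread C executes C4 (x = x + 1). Shared: x=-8. PCs: A@4 B@3 C@4

Answer: x=-8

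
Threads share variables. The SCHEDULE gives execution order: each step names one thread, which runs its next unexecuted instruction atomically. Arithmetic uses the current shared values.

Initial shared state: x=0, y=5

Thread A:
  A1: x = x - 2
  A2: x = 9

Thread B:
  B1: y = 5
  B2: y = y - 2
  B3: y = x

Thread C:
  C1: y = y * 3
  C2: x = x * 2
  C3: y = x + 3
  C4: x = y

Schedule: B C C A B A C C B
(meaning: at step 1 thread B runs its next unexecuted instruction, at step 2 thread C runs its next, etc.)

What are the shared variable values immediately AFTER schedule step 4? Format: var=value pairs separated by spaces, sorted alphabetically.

Answer: x=-2 y=15

Derivation:
Step 1: thread B executes B1 (y = 5). Shared: x=0 y=5. PCs: A@0 B@1 C@0
Step 2: thread C executes C1 (y = y * 3). Shared: x=0 y=15. PCs: A@0 B@1 C@1
Step 3: thread C executes C2 (x = x * 2). Shared: x=0 y=15. PCs: A@0 B@1 C@2
Step 4: thread A executes A1 (x = x - 2). Shared: x=-2 y=15. PCs: A@1 B@1 C@2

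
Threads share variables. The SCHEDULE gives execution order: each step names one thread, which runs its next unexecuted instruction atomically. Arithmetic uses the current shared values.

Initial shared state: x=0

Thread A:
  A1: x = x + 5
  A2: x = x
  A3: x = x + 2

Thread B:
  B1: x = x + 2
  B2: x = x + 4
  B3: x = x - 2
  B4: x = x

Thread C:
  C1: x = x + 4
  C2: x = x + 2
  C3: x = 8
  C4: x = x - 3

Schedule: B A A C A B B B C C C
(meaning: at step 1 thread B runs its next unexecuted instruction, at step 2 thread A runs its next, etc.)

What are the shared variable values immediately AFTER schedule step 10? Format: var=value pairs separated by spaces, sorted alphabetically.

Step 1: thread B executes B1 (x = x + 2). Shared: x=2. PCs: A@0 B@1 C@0
Step 2: thread A executes A1 (x = x + 5). Shared: x=7. PCs: A@1 B@1 C@0
Step 3: thread A executes A2 (x = x). Shared: x=7. PCs: A@2 B@1 C@0
Step 4: thread C executes C1 (x = x + 4). Shared: x=11. PCs: A@2 B@1 C@1
Step 5: thread A executes A3 (x = x + 2). Shared: x=13. PCs: A@3 B@1 C@1
Step 6: thread B executes B2 (x = x + 4). Shared: x=17. PCs: A@3 B@2 C@1
Step 7: thread B executes B3 (x = x - 2). Shared: x=15. PCs: A@3 B@3 C@1
Step 8: thread B executes B4 (x = x). Shared: x=15. PCs: A@3 B@4 C@1
Step 9: thread C executes C2 (x = x + 2). Shared: x=17. PCs: A@3 B@4 C@2
Step 10: thread C executes C3 (x = 8). Shared: x=8. PCs: A@3 B@4 C@3

Answer: x=8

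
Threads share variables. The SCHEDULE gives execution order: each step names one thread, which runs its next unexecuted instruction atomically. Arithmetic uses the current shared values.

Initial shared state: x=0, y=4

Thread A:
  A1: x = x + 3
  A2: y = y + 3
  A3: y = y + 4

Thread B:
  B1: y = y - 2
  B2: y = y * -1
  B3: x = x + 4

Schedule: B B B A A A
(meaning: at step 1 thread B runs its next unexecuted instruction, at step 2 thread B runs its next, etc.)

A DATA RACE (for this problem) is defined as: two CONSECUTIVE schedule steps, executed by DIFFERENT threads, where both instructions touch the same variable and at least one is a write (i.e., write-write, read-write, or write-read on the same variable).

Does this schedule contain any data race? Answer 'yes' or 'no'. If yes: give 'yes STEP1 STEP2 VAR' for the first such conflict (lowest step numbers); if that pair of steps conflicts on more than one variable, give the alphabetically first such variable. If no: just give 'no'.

Steps 1,2: same thread (B). No race.
Steps 2,3: same thread (B). No race.
Steps 3,4: B(x = x + 4) vs A(x = x + 3). RACE on x (W-W).
Steps 4,5: same thread (A). No race.
Steps 5,6: same thread (A). No race.
First conflict at steps 3,4.

Answer: yes 3 4 x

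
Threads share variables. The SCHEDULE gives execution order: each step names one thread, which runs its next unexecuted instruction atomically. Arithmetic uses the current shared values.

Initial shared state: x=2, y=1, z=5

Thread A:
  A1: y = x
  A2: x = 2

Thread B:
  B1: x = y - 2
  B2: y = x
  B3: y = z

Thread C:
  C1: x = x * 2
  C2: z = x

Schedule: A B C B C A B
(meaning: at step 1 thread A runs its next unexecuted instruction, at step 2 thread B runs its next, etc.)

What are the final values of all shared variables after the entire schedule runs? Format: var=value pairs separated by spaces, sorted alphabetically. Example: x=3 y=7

Step 1: thread A executes A1 (y = x). Shared: x=2 y=2 z=5. PCs: A@1 B@0 C@0
Step 2: thread B executes B1 (x = y - 2). Shared: x=0 y=2 z=5. PCs: A@1 B@1 C@0
Step 3: thread C executes C1 (x = x * 2). Shared: x=0 y=2 z=5. PCs: A@1 B@1 C@1
Step 4: thread B executes B2 (y = x). Shared: x=0 y=0 z=5. PCs: A@1 B@2 C@1
Step 5: thread C executes C2 (z = x). Shared: x=0 y=0 z=0. PCs: A@1 B@2 C@2
Step 6: thread A executes A2 (x = 2). Shared: x=2 y=0 z=0. PCs: A@2 B@2 C@2
Step 7: thread B executes B3 (y = z). Shared: x=2 y=0 z=0. PCs: A@2 B@3 C@2

Answer: x=2 y=0 z=0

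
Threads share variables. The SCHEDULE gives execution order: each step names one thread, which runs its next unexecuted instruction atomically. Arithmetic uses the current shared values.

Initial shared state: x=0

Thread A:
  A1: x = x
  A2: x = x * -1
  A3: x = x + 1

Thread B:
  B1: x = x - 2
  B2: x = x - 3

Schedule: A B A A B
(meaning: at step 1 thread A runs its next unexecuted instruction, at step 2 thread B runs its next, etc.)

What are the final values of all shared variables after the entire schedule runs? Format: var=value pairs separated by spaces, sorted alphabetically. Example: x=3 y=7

Answer: x=0

Derivation:
Step 1: thread A executes A1 (x = x). Shared: x=0. PCs: A@1 B@0
Step 2: thread B executes B1 (x = x - 2). Shared: x=-2. PCs: A@1 B@1
Step 3: thread A executes A2 (x = x * -1). Shared: x=2. PCs: A@2 B@1
Step 4: thread A executes A3 (x = x + 1). Shared: x=3. PCs: A@3 B@1
Step 5: thread B executes B2 (x = x - 3). Shared: x=0. PCs: A@3 B@2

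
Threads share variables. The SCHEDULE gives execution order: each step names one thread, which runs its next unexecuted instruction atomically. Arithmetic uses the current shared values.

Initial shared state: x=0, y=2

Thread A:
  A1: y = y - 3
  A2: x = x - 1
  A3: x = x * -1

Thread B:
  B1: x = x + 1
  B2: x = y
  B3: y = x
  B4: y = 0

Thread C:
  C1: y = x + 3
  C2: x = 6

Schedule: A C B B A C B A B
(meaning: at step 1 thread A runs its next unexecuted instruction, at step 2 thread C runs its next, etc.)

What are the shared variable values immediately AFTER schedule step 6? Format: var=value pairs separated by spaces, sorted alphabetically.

Answer: x=6 y=3

Derivation:
Step 1: thread A executes A1 (y = y - 3). Shared: x=0 y=-1. PCs: A@1 B@0 C@0
Step 2: thread C executes C1 (y = x + 3). Shared: x=0 y=3. PCs: A@1 B@0 C@1
Step 3: thread B executes B1 (x = x + 1). Shared: x=1 y=3. PCs: A@1 B@1 C@1
Step 4: thread B executes B2 (x = y). Shared: x=3 y=3. PCs: A@1 B@2 C@1
Step 5: thread A executes A2 (x = x - 1). Shared: x=2 y=3. PCs: A@2 B@2 C@1
Step 6: thread C executes C2 (x = 6). Shared: x=6 y=3. PCs: A@2 B@2 C@2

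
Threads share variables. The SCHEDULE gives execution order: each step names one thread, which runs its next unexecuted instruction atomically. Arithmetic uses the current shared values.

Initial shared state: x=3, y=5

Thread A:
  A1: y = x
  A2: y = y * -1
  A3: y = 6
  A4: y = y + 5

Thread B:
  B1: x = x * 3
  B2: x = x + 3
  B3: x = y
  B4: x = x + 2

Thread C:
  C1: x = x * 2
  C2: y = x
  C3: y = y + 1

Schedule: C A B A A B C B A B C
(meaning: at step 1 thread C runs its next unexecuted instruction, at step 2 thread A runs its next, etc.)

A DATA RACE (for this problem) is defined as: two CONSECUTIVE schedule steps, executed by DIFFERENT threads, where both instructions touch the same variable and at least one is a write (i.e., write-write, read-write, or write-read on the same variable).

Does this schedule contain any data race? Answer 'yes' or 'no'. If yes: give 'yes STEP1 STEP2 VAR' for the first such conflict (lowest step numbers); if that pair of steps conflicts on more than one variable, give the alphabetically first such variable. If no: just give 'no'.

Answer: yes 1 2 x

Derivation:
Steps 1,2: C(x = x * 2) vs A(y = x). RACE on x (W-R).
Steps 2,3: A(y = x) vs B(x = x * 3). RACE on x (R-W).
Steps 3,4: B(r=x,w=x) vs A(r=y,w=y). No conflict.
Steps 4,5: same thread (A). No race.
Steps 5,6: A(r=-,w=y) vs B(r=x,w=x). No conflict.
Steps 6,7: B(x = x + 3) vs C(y = x). RACE on x (W-R).
Steps 7,8: C(y = x) vs B(x = y). RACE on x (R-W), y (W-R). Multiple vars; alphabetically first is x.
Steps 8,9: B(x = y) vs A(y = y + 5). RACE on y (R-W).
Steps 9,10: A(r=y,w=y) vs B(r=x,w=x). No conflict.
Steps 10,11: B(r=x,w=x) vs C(r=y,w=y). No conflict.
First conflict at steps 1,2.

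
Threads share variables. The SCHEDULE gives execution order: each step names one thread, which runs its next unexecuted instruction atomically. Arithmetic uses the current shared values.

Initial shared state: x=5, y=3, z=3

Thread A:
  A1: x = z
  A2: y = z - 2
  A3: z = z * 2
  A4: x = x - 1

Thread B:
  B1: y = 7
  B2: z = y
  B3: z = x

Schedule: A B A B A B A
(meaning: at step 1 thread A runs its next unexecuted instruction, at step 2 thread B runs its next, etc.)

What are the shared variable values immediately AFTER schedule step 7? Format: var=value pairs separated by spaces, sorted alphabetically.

Step 1: thread A executes A1 (x = z). Shared: x=3 y=3 z=3. PCs: A@1 B@0
Step 2: thread B executes B1 (y = 7). Shared: x=3 y=7 z=3. PCs: A@1 B@1
Step 3: thread A executes A2 (y = z - 2). Shared: x=3 y=1 z=3. PCs: A@2 B@1
Step 4: thread B executes B2 (z = y). Shared: x=3 y=1 z=1. PCs: A@2 B@2
Step 5: thread A executes A3 (z = z * 2). Shared: x=3 y=1 z=2. PCs: A@3 B@2
Step 6: thread B executes B3 (z = x). Shared: x=3 y=1 z=3. PCs: A@3 B@3
Step 7: thread A executes A4 (x = x - 1). Shared: x=2 y=1 z=3. PCs: A@4 B@3

Answer: x=2 y=1 z=3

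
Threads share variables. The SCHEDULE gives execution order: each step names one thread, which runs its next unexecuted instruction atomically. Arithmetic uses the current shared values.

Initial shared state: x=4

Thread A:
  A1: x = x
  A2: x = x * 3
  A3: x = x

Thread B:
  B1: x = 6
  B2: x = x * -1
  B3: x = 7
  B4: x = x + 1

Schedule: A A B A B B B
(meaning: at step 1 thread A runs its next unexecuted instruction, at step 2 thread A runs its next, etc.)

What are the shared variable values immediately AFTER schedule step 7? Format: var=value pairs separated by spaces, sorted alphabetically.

Step 1: thread A executes A1 (x = x). Shared: x=4. PCs: A@1 B@0
Step 2: thread A executes A2 (x = x * 3). Shared: x=12. PCs: A@2 B@0
Step 3: thread B executes B1 (x = 6). Shared: x=6. PCs: A@2 B@1
Step 4: thread A executes A3 (x = x). Shared: x=6. PCs: A@3 B@1
Step 5: thread B executes B2 (x = x * -1). Shared: x=-6. PCs: A@3 B@2
Step 6: thread B executes B3 (x = 7). Shared: x=7. PCs: A@3 B@3
Step 7: thread B executes B4 (x = x + 1). Shared: x=8. PCs: A@3 B@4

Answer: x=8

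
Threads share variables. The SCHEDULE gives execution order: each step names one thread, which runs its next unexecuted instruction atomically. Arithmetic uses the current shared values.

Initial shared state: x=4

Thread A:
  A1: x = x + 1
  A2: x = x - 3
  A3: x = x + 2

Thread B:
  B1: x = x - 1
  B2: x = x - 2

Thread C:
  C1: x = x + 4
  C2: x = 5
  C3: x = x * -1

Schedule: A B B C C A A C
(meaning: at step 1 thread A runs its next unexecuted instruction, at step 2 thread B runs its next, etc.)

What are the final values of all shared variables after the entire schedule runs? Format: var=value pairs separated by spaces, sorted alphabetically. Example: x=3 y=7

Answer: x=-4

Derivation:
Step 1: thread A executes A1 (x = x + 1). Shared: x=5. PCs: A@1 B@0 C@0
Step 2: thread B executes B1 (x = x - 1). Shared: x=4. PCs: A@1 B@1 C@0
Step 3: thread B executes B2 (x = x - 2). Shared: x=2. PCs: A@1 B@2 C@0
Step 4: thread C executes C1 (x = x + 4). Shared: x=6. PCs: A@1 B@2 C@1
Step 5: thread C executes C2 (x = 5). Shared: x=5. PCs: A@1 B@2 C@2
Step 6: thread A executes A2 (x = x - 3). Shared: x=2. PCs: A@2 B@2 C@2
Step 7: thread A executes A3 (x = x + 2). Shared: x=4. PCs: A@3 B@2 C@2
Step 8: thread C executes C3 (x = x * -1). Shared: x=-4. PCs: A@3 B@2 C@3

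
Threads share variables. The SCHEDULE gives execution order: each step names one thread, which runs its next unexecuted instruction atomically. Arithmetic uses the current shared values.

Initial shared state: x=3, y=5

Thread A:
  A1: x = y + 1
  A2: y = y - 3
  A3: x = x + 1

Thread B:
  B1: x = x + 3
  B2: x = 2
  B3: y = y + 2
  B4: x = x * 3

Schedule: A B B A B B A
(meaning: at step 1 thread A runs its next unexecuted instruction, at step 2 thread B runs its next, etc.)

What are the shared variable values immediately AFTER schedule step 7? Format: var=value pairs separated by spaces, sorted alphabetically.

Answer: x=7 y=4

Derivation:
Step 1: thread A executes A1 (x = y + 1). Shared: x=6 y=5. PCs: A@1 B@0
Step 2: thread B executes B1 (x = x + 3). Shared: x=9 y=5. PCs: A@1 B@1
Step 3: thread B executes B2 (x = 2). Shared: x=2 y=5. PCs: A@1 B@2
Step 4: thread A executes A2 (y = y - 3). Shared: x=2 y=2. PCs: A@2 B@2
Step 5: thread B executes B3 (y = y + 2). Shared: x=2 y=4. PCs: A@2 B@3
Step 6: thread B executes B4 (x = x * 3). Shared: x=6 y=4. PCs: A@2 B@4
Step 7: thread A executes A3 (x = x + 1). Shared: x=7 y=4. PCs: A@3 B@4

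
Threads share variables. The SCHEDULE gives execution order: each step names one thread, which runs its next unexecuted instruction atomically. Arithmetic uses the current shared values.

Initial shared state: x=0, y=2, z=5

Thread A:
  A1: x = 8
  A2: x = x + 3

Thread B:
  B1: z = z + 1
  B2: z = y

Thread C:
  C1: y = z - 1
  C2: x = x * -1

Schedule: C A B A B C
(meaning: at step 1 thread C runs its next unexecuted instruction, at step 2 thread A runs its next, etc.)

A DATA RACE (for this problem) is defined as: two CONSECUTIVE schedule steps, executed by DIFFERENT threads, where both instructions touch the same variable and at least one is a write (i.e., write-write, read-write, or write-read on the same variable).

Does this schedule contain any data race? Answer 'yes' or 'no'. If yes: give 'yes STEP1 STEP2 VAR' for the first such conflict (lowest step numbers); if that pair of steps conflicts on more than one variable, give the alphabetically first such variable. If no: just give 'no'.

Steps 1,2: C(r=z,w=y) vs A(r=-,w=x). No conflict.
Steps 2,3: A(r=-,w=x) vs B(r=z,w=z). No conflict.
Steps 3,4: B(r=z,w=z) vs A(r=x,w=x). No conflict.
Steps 4,5: A(r=x,w=x) vs B(r=y,w=z). No conflict.
Steps 5,6: B(r=y,w=z) vs C(r=x,w=x). No conflict.

Answer: no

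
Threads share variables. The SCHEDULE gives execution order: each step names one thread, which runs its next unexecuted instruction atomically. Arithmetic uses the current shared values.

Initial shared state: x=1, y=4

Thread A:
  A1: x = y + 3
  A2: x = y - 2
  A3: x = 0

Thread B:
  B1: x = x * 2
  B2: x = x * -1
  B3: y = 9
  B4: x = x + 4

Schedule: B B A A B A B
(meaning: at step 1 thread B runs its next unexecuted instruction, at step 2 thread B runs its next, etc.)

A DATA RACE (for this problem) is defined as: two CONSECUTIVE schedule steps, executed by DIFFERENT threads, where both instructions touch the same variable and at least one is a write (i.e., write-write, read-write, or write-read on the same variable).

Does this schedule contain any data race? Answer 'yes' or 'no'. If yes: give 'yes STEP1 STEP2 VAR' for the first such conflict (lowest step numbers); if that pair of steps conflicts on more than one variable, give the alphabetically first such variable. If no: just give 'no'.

Steps 1,2: same thread (B). No race.
Steps 2,3: B(x = x * -1) vs A(x = y + 3). RACE on x (W-W).
Steps 3,4: same thread (A). No race.
Steps 4,5: A(x = y - 2) vs B(y = 9). RACE on y (R-W).
Steps 5,6: B(r=-,w=y) vs A(r=-,w=x). No conflict.
Steps 6,7: A(x = 0) vs B(x = x + 4). RACE on x (W-W).
First conflict at steps 2,3.

Answer: yes 2 3 x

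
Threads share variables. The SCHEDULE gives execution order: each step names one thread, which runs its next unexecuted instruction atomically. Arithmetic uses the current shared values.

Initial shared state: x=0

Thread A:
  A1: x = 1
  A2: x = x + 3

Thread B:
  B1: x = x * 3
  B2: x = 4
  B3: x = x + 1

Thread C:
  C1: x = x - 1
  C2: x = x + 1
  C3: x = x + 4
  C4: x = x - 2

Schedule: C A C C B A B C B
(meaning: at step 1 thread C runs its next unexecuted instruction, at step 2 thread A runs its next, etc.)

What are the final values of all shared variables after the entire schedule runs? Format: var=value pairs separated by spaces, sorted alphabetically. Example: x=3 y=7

Step 1: thread C executes C1 (x = x - 1). Shared: x=-1. PCs: A@0 B@0 C@1
Step 2: thread A executes A1 (x = 1). Shared: x=1. PCs: A@1 B@0 C@1
Step 3: thread C executes C2 (x = x + 1). Shared: x=2. PCs: A@1 B@0 C@2
Step 4: thread C executes C3 (x = x + 4). Shared: x=6. PCs: A@1 B@0 C@3
Step 5: thread B executes B1 (x = x * 3). Shared: x=18. PCs: A@1 B@1 C@3
Step 6: thread A executes A2 (x = x + 3). Shared: x=21. PCs: A@2 B@1 C@3
Step 7: thread B executes B2 (x = 4). Shared: x=4. PCs: A@2 B@2 C@3
Step 8: thread C executes C4 (x = x - 2). Shared: x=2. PCs: A@2 B@2 C@4
Step 9: thread B executes B3 (x = x + 1). Shared: x=3. PCs: A@2 B@3 C@4

Answer: x=3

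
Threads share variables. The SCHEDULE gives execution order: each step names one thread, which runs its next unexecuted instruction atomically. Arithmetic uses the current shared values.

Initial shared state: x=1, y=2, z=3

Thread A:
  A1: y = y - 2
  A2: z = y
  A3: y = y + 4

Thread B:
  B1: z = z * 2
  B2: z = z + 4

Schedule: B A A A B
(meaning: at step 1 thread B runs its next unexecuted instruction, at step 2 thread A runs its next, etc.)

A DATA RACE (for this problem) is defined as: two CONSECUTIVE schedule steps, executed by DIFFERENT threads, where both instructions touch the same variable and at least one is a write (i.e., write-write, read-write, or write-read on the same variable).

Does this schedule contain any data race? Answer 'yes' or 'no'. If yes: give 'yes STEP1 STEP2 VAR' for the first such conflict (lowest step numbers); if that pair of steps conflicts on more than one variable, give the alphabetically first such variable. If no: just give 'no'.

Answer: no

Derivation:
Steps 1,2: B(r=z,w=z) vs A(r=y,w=y). No conflict.
Steps 2,3: same thread (A). No race.
Steps 3,4: same thread (A). No race.
Steps 4,5: A(r=y,w=y) vs B(r=z,w=z). No conflict.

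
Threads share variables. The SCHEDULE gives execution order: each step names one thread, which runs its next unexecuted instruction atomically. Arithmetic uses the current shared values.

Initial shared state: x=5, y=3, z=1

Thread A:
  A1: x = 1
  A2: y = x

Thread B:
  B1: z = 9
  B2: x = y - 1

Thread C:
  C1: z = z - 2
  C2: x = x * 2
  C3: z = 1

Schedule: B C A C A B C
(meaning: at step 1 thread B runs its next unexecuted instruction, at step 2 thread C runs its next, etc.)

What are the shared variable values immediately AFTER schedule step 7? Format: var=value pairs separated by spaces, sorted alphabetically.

Answer: x=1 y=2 z=1

Derivation:
Step 1: thread B executes B1 (z = 9). Shared: x=5 y=3 z=9. PCs: A@0 B@1 C@0
Step 2: thread C executes C1 (z = z - 2). Shared: x=5 y=3 z=7. PCs: A@0 B@1 C@1
Step 3: thread A executes A1 (x = 1). Shared: x=1 y=3 z=7. PCs: A@1 B@1 C@1
Step 4: thread C executes C2 (x = x * 2). Shared: x=2 y=3 z=7. PCs: A@1 B@1 C@2
Step 5: thread A executes A2 (y = x). Shared: x=2 y=2 z=7. PCs: A@2 B@1 C@2
Step 6: thread B executes B2 (x = y - 1). Shared: x=1 y=2 z=7. PCs: A@2 B@2 C@2
Step 7: thread C executes C3 (z = 1). Shared: x=1 y=2 z=1. PCs: A@2 B@2 C@3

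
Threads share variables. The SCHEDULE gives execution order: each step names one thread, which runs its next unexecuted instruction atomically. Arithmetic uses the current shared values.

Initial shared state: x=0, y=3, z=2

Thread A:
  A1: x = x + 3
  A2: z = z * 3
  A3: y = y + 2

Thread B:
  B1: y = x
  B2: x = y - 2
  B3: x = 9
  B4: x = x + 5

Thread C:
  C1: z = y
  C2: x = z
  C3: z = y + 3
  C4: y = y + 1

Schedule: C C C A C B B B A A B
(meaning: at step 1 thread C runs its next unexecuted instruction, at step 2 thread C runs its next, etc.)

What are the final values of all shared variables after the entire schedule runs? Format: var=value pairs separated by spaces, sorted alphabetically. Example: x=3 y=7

Step 1: thread C executes C1 (z = y). Shared: x=0 y=3 z=3. PCs: A@0 B@0 C@1
Step 2: thread C executes C2 (x = z). Shared: x=3 y=3 z=3. PCs: A@0 B@0 C@2
Step 3: thread C executes C3 (z = y + 3). Shared: x=3 y=3 z=6. PCs: A@0 B@0 C@3
Step 4: thread A executes A1 (x = x + 3). Shared: x=6 y=3 z=6. PCs: A@1 B@0 C@3
Step 5: thread C executes C4 (y = y + 1). Shared: x=6 y=4 z=6. PCs: A@1 B@0 C@4
Step 6: thread B executes B1 (y = x). Shared: x=6 y=6 z=6. PCs: A@1 B@1 C@4
Step 7: thread B executes B2 (x = y - 2). Shared: x=4 y=6 z=6. PCs: A@1 B@2 C@4
Step 8: thread B executes B3 (x = 9). Shared: x=9 y=6 z=6. PCs: A@1 B@3 C@4
Step 9: thread A executes A2 (z = z * 3). Shared: x=9 y=6 z=18. PCs: A@2 B@3 C@4
Step 10: thread A executes A3 (y = y + 2). Shared: x=9 y=8 z=18. PCs: A@3 B@3 C@4
Step 11: thread B executes B4 (x = x + 5). Shared: x=14 y=8 z=18. PCs: A@3 B@4 C@4

Answer: x=14 y=8 z=18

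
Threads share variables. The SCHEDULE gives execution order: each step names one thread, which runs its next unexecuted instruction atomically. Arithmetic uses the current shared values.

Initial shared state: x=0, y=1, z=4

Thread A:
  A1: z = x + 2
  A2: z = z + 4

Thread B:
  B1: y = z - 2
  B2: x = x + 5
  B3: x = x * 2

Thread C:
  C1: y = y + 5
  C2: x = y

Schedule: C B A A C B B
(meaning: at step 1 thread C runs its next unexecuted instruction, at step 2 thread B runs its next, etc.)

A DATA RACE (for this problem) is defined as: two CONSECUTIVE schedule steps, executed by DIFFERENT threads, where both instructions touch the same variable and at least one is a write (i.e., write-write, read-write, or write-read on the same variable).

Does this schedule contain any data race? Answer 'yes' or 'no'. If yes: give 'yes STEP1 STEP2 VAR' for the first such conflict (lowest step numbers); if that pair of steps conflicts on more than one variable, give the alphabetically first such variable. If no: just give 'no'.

Answer: yes 1 2 y

Derivation:
Steps 1,2: C(y = y + 5) vs B(y = z - 2). RACE on y (W-W).
Steps 2,3: B(y = z - 2) vs A(z = x + 2). RACE on z (R-W).
Steps 3,4: same thread (A). No race.
Steps 4,5: A(r=z,w=z) vs C(r=y,w=x). No conflict.
Steps 5,6: C(x = y) vs B(x = x + 5). RACE on x (W-W).
Steps 6,7: same thread (B). No race.
First conflict at steps 1,2.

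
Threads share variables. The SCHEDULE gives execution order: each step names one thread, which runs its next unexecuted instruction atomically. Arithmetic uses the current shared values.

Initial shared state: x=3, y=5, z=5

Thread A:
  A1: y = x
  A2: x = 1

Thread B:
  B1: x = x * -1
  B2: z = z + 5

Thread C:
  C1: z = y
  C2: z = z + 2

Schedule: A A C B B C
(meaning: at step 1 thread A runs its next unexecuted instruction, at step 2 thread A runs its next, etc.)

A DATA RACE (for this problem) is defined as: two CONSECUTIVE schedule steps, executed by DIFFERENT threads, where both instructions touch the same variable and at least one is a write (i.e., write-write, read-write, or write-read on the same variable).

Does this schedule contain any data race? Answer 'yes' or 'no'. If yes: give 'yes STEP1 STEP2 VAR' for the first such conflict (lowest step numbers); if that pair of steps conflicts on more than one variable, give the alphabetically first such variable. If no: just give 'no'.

Steps 1,2: same thread (A). No race.
Steps 2,3: A(r=-,w=x) vs C(r=y,w=z). No conflict.
Steps 3,4: C(r=y,w=z) vs B(r=x,w=x). No conflict.
Steps 4,5: same thread (B). No race.
Steps 5,6: B(z = z + 5) vs C(z = z + 2). RACE on z (W-W).
First conflict at steps 5,6.

Answer: yes 5 6 z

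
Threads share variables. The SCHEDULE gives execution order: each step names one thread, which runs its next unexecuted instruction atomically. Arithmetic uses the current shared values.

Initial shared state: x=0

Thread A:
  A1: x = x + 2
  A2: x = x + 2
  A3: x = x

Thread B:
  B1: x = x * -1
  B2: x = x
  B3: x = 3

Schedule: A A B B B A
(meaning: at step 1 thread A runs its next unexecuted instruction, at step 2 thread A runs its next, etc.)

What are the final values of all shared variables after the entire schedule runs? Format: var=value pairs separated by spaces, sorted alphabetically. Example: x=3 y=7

Answer: x=3

Derivation:
Step 1: thread A executes A1 (x = x + 2). Shared: x=2. PCs: A@1 B@0
Step 2: thread A executes A2 (x = x + 2). Shared: x=4. PCs: A@2 B@0
Step 3: thread B executes B1 (x = x * -1). Shared: x=-4. PCs: A@2 B@1
Step 4: thread B executes B2 (x = x). Shared: x=-4. PCs: A@2 B@2
Step 5: thread B executes B3 (x = 3). Shared: x=3. PCs: A@2 B@3
Step 6: thread A executes A3 (x = x). Shared: x=3. PCs: A@3 B@3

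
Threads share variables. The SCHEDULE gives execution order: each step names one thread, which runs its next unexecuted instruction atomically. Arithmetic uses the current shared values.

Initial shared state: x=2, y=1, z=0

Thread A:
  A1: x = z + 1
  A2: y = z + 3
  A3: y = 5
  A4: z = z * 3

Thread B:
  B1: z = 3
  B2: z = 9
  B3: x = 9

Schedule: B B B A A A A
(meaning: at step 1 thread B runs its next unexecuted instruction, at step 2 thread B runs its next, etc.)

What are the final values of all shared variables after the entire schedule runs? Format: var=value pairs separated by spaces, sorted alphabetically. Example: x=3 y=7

Answer: x=10 y=5 z=27

Derivation:
Step 1: thread B executes B1 (z = 3). Shared: x=2 y=1 z=3. PCs: A@0 B@1
Step 2: thread B executes B2 (z = 9). Shared: x=2 y=1 z=9. PCs: A@0 B@2
Step 3: thread B executes B3 (x = 9). Shared: x=9 y=1 z=9. PCs: A@0 B@3
Step 4: thread A executes A1 (x = z + 1). Shared: x=10 y=1 z=9. PCs: A@1 B@3
Step 5: thread A executes A2 (y = z + 3). Shared: x=10 y=12 z=9. PCs: A@2 B@3
Step 6: thread A executes A3 (y = 5). Shared: x=10 y=5 z=9. PCs: A@3 B@3
Step 7: thread A executes A4 (z = z * 3). Shared: x=10 y=5 z=27. PCs: A@4 B@3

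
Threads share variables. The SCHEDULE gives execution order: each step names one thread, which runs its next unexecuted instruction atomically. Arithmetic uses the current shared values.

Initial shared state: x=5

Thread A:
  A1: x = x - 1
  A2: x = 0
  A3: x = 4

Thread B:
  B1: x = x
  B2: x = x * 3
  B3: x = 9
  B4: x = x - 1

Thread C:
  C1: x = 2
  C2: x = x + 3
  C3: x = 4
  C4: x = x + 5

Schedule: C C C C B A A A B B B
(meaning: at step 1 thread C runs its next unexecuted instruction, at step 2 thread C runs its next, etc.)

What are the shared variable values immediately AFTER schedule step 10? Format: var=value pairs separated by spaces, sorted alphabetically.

Answer: x=9

Derivation:
Step 1: thread C executes C1 (x = 2). Shared: x=2. PCs: A@0 B@0 C@1
Step 2: thread C executes C2 (x = x + 3). Shared: x=5. PCs: A@0 B@0 C@2
Step 3: thread C executes C3 (x = 4). Shared: x=4. PCs: A@0 B@0 C@3
Step 4: thread C executes C4 (x = x + 5). Shared: x=9. PCs: A@0 B@0 C@4
Step 5: thread B executes B1 (x = x). Shared: x=9. PCs: A@0 B@1 C@4
Step 6: thread A executes A1 (x = x - 1). Shared: x=8. PCs: A@1 B@1 C@4
Step 7: thread A executes A2 (x = 0). Shared: x=0. PCs: A@2 B@1 C@4
Step 8: thread A executes A3 (x = 4). Shared: x=4. PCs: A@3 B@1 C@4
Step 9: thread B executes B2 (x = x * 3). Shared: x=12. PCs: A@3 B@2 C@4
Step 10: thread B executes B3 (x = 9). Shared: x=9. PCs: A@3 B@3 C@4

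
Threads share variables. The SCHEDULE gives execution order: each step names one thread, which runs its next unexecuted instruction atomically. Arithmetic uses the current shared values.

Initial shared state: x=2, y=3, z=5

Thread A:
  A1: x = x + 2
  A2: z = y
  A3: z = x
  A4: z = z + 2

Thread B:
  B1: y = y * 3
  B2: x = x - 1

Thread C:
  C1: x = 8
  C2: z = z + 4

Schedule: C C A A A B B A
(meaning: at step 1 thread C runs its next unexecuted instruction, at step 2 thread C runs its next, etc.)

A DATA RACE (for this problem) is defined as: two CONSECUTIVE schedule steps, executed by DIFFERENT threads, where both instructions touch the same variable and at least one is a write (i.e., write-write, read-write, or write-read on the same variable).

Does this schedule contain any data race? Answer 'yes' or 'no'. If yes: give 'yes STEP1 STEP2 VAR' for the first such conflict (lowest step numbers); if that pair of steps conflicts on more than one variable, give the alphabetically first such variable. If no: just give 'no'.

Steps 1,2: same thread (C). No race.
Steps 2,3: C(r=z,w=z) vs A(r=x,w=x). No conflict.
Steps 3,4: same thread (A). No race.
Steps 4,5: same thread (A). No race.
Steps 5,6: A(r=x,w=z) vs B(r=y,w=y). No conflict.
Steps 6,7: same thread (B). No race.
Steps 7,8: B(r=x,w=x) vs A(r=z,w=z). No conflict.

Answer: no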